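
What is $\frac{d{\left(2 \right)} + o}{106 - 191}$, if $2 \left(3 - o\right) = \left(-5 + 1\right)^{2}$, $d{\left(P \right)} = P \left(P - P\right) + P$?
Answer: $\frac{3}{85} \approx 0.035294$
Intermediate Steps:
$d{\left(P \right)} = P$ ($d{\left(P \right)} = P 0 + P = 0 + P = P$)
$o = -5$ ($o = 3 - \frac{\left(-5 + 1\right)^{2}}{2} = 3 - \frac{\left(-4\right)^{2}}{2} = 3 - 8 = -5$)
$\frac{d{\left(2 \right)} + o}{106 - 191} = \frac{2 - 5}{106 - 191} = - \frac{3}{-85} = \left(-3\right) \left(- \frac{1}{85}\right) = \frac{3}{85}$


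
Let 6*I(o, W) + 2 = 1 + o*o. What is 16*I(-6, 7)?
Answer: 280/3 ≈ 93.333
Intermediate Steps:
I(o, W) = -1/6 + o**2/6 (I(o, W) = -1/3 + (1 + o*o)/6 = -1/3 + (1 + o**2)/6 = -1/3 + (1/6 + o**2/6) = -1/6 + o**2/6)
16*I(-6, 7) = 16*(-1/6 + (1/6)*(-6)**2) = 16*(-1/6 + (1/6)*36) = 16*(-1/6 + 6) = 16*(35/6) = 280/3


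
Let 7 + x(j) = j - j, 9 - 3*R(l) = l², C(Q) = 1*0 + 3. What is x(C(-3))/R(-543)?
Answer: 1/14040 ≈ 7.1225e-5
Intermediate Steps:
C(Q) = 3 (C(Q) = 0 + 3 = 3)
R(l) = 3 - l²/3
x(j) = -7 (x(j) = -7 + (j - j) = -7 + 0 = -7)
x(C(-3))/R(-543) = -7/(3 - ⅓*(-543)²) = -7/(3 - ⅓*294849) = -7/(3 - 98283) = -7/(-98280) = -7*(-1/98280) = 1/14040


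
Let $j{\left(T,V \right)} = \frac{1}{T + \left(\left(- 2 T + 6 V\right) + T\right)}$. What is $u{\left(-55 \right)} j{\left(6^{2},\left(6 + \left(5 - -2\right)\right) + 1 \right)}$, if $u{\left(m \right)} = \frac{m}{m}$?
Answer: $\frac{1}{84} \approx 0.011905$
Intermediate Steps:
$u{\left(m \right)} = 1$
$j{\left(T,V \right)} = \frac{1}{6 V}$ ($j{\left(T,V \right)} = \frac{1}{T - \left(T - 6 V\right)} = \frac{1}{6 V}$)
$u{\left(-55 \right)} j{\left(6^{2},\left(6 + \left(5 - -2\right)\right) + 1 \right)} = 1 \frac{1}{6 \left(\left(6 + \left(5 - -2\right)\right) + 1\right)} = 1 \frac{1}{6 \left(\left(6 + \left(5 + 2\right)\right) + 1\right)} = 1 \frac{1}{6 \left(\left(6 + 7\right) + 1\right)} = 1 \frac{1}{6 \left(13 + 1\right)} = 1 \frac{1}{6 \cdot 14} = 1 \cdot \frac{1}{6} \cdot \frac{1}{14} = 1 \cdot \frac{1}{84} = \frac{1}{84}$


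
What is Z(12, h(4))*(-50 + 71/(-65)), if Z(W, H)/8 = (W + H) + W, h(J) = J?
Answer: -743904/65 ≈ -11445.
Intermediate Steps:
Z(W, H) = 8*H + 16*W (Z(W, H) = 8*((W + H) + W) = 8*((H + W) + W) = 8*(H + 2*W) = 8*H + 16*W)
Z(12, h(4))*(-50 + 71/(-65)) = (8*4 + 16*12)*(-50 + 71/(-65)) = (32 + 192)*(-50 + 71*(-1/65)) = 224*(-50 - 71/65) = 224*(-3321/65) = -743904/65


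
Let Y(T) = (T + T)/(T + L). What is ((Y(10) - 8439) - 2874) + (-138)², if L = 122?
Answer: 255128/33 ≈ 7731.1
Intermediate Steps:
Y(T) = 2*T/(122 + T) (Y(T) = (T + T)/(T + 122) = (2*T)/(122 + T) = 2*T/(122 + T))
((Y(10) - 8439) - 2874) + (-138)² = ((2*10/(122 + 10) - 8439) - 2874) + (-138)² = ((2*10/132 - 8439) - 2874) + 19044 = ((2*10*(1/132) - 8439) - 2874) + 19044 = ((5/33 - 8439) - 2874) + 19044 = (-278482/33 - 2874) + 19044 = -373324/33 + 19044 = 255128/33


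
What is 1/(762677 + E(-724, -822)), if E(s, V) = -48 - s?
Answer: 1/763353 ≈ 1.3100e-6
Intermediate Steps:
1/(762677 + E(-724, -822)) = 1/(762677 + (-48 - 1*(-724))) = 1/(762677 + (-48 + 724)) = 1/(762677 + 676) = 1/763353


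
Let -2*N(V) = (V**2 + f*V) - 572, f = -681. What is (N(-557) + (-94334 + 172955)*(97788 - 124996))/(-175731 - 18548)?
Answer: 2139464665/194279 ≈ 11012.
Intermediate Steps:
N(V) = 286 - V**2/2 + 681*V/2 (N(V) = -((V**2 - 681*V) - 572)/2 = -(-572 + V**2 - 681*V)/2 = 286 - V**2/2 + 681*V/2)
(N(-557) + (-94334 + 172955)*(97788 - 124996))/(-175731 - 18548) = ((286 - 1/2*(-557)**2 + (681/2)*(-557)) + (-94334 + 172955)*(97788 - 124996))/(-175731 - 18548) = ((286 - 1/2*310249 - 379317/2) + 78621*(-27208))/(-194279) = ((286 - 310249/2 - 379317/2) - 2139120168)*(-1/194279) = (-344497 - 2139120168)*(-1/194279) = -2139464665*(-1/194279) = 2139464665/194279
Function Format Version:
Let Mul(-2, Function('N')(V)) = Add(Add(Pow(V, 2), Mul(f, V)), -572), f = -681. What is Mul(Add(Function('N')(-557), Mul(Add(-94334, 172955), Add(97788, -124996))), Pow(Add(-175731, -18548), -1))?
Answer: Rational(2139464665, 194279) ≈ 11012.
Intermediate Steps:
Function('N')(V) = Add(286, Mul(Rational(-1, 2), Pow(V, 2)), Mul(Rational(681, 2), V)) (Function('N')(V) = Mul(Rational(-1, 2), Add(Add(Pow(V, 2), Mul(-681, V)), -572)) = Mul(Rational(-1, 2), Add(-572, Pow(V, 2), Mul(-681, V))) = Add(286, Mul(Rational(-1, 2), Pow(V, 2)), Mul(Rational(681, 2), V)))
Mul(Add(Function('N')(-557), Mul(Add(-94334, 172955), Add(97788, -124996))), Pow(Add(-175731, -18548), -1)) = Mul(Add(Add(286, Mul(Rational(-1, 2), Pow(-557, 2)), Mul(Rational(681, 2), -557)), Mul(Add(-94334, 172955), Add(97788, -124996))), Pow(Add(-175731, -18548), -1)) = Mul(Add(Add(286, Mul(Rational(-1, 2), 310249), Rational(-379317, 2)), Mul(78621, -27208)), Pow(-194279, -1)) = Mul(Add(Add(286, Rational(-310249, 2), Rational(-379317, 2)), -2139120168), Rational(-1, 194279)) = Mul(Add(-344497, -2139120168), Rational(-1, 194279)) = Mul(-2139464665, Rational(-1, 194279)) = Rational(2139464665, 194279)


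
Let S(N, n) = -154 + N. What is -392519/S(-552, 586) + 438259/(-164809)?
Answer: 64381253017/116355154 ≈ 553.32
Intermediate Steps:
-392519/S(-552, 586) + 438259/(-164809) = -392519/(-154 - 552) + 438259/(-164809) = -392519/(-706) + 438259*(-1/164809) = -392519*(-1/706) - 438259/164809 = 392519/706 - 438259/164809 = 64381253017/116355154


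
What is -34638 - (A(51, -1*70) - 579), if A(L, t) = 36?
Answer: -34095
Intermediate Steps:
-34638 - (A(51, -1*70) - 579) = -34638 - (36 - 579) = -34638 - 1*(-543) = -34638 + 543 = -34095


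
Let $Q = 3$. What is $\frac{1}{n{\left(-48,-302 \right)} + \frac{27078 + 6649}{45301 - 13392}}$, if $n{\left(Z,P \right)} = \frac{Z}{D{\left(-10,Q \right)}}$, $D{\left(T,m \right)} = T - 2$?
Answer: $\frac{31909}{161363} \approx 0.19775$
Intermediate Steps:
$D{\left(T,m \right)} = -2 + T$
$n{\left(Z,P \right)} = - \frac{Z}{12}$ ($n{\left(Z,P \right)} = \frac{Z}{-2 - 10} = \frac{Z}{-12} = Z \left(- \frac{1}{12}\right) = - \frac{Z}{12}$)
$\frac{1}{n{\left(-48,-302 \right)} + \frac{27078 + 6649}{45301 - 13392}} = \frac{1}{\left(- \frac{1}{12}\right) \left(-48\right) + \frac{27078 + 6649}{45301 - 13392}} = \frac{1}{4 + \frac{33727}{31909}} = \frac{1}{\frac{161363}{31909}} = \frac{31909}{161363}$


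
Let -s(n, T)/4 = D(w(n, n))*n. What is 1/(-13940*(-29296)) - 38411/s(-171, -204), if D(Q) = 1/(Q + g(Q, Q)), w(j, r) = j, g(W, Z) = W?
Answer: 7843261932321/408386240 ≈ 19206.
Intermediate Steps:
D(Q) = 1/(2*Q) (D(Q) = 1/(Q + Q) = 1/(2*Q))
s(n, T) = -2 (s(n, T) = -4*1/(2*n)*n = -4*1/2 = -2)
1/(-13940*(-29296)) - 38411/s(-171, -204) = 1/(-13940*(-29296)) - 38411/(-2) = -1/13940*(-1/29296) - 38411*(-1/2) = 1/408386240 + 38411/2 = 7843261932321/408386240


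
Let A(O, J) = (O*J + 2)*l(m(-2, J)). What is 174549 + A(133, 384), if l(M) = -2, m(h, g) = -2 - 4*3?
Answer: 72401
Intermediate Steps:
m(h, g) = -14 (m(h, g) = -2 - 12 = -14)
A(O, J) = -4 - 2*J*O (A(O, J) = (O*J + 2)*(-2) = (J*O + 2)*(-2) = (2 + J*O)*(-2) = -4 - 2*J*O)
174549 + A(133, 384) = 174549 + (-4 - 2*384*133) = 174549 + (-4 - 102144) = 174549 - 102148 = 72401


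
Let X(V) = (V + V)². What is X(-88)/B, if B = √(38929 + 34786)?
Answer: 30976*√73715/73715 ≈ 114.09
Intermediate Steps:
B = √73715 ≈ 271.50
X(V) = 4*V² (X(V) = (2*V)² = 4*V²)
X(-88)/B = (4*(-88)²)/(√73715) = (4*7744)*(√73715/73715) = 30976*(√73715/73715) = 30976*√73715/73715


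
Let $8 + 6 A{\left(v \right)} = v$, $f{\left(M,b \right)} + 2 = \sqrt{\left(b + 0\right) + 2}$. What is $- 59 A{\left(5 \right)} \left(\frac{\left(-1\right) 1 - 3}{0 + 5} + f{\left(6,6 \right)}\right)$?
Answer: $- \frac{413}{5} + 59 \sqrt{2} \approx 0.8386$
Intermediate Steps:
$f{\left(M,b \right)} = -2 + \sqrt{2 + b}$ ($f{\left(M,b \right)} = -2 + \sqrt{\left(b + 0\right) + 2} = -2 + \sqrt{b + 2} = -2 + \sqrt{2 + b}$)
$A{\left(v \right)} = - \frac{4}{3} + \frac{v}{6}$
$- 59 A{\left(5 \right)} \left(\frac{\left(-1\right) 1 - 3}{0 + 5} + f{\left(6,6 \right)}\right) = - 59 \left(- \frac{4}{3} + \frac{1}{6} \cdot 5\right) \left(\frac{\left(-1\right) 1 - 3}{0 + 5} - \left(2 - \sqrt{2 + 6}\right)\right) = - 59 \left(- \frac{4}{3} + \frac{5}{6}\right) \left(\frac{-1 - 3}{5} - \left(2 - \sqrt{8}\right)\right) = - 59 \left(- \frac{\left(-4\right) \frac{1}{5} - \left(2 - 2 \sqrt{2}\right)}{2}\right) = - 59 \left(- \frac{- \frac{4}{5} - \left(2 - 2 \sqrt{2}\right)}{2}\right) = - 59 \left(- \frac{- \frac{14}{5} + 2 \sqrt{2}}{2}\right) = - 59 \left(\frac{7}{5} - \sqrt{2}\right) = - \frac{413}{5} + 59 \sqrt{2}$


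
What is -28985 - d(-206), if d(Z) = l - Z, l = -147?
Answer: -29044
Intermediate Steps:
d(Z) = -147 - Z
-28985 - d(-206) = -28985 - (-147 - 1*(-206)) = -28985 - (-147 + 206) = -28985 - 1*59 = -28985 - 59 = -29044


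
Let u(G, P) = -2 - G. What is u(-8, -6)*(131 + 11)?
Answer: 852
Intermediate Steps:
u(-8, -6)*(131 + 11) = (-2 - 1*(-8))*(131 + 11) = (-2 + 8)*142 = 6*142 = 852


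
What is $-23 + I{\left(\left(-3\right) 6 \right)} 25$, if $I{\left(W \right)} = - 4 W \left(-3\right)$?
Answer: $-5423$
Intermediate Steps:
$I{\left(W \right)} = 12 W$
$-23 + I{\left(\left(-3\right) 6 \right)} 25 = -23 + 12 \left(\left(-3\right) 6\right) 25 = -23 + 12 \left(-18\right) 25 = -23 - 5400 = -5423$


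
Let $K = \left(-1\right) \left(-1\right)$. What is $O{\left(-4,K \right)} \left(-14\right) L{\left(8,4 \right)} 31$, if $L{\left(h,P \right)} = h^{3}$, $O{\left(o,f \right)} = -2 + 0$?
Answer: $444416$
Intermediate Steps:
$K = 1$
$O{\left(o,f \right)} = -2$
$O{\left(-4,K \right)} \left(-14\right) L{\left(8,4 \right)} 31 = \left(-2\right) \left(-14\right) 8^{3} \cdot 31 = 28 \cdot 512 \cdot 31 = 14336 \cdot 31 = 444416$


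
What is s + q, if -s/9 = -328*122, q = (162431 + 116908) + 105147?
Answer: 744630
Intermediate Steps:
q = 384486 (q = 279339 + 105147 = 384486)
s = 360144 (s = -(-2952)*122 = -9*(-40016) = 360144)
s + q = 360144 + 384486 = 744630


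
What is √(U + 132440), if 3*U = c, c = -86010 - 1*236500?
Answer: √224430/3 ≈ 157.91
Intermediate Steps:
c = -322510 (c = -86010 - 236500 = -322510)
U = -322510/3 (U = (⅓)*(-322510) = -322510/3 ≈ -1.0750e+5)
√(U + 132440) = √(-322510/3 + 132440) = √(74810/3) = √224430/3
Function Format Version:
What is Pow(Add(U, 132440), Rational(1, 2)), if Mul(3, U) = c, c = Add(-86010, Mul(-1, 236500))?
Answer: Mul(Rational(1, 3), Pow(224430, Rational(1, 2))) ≈ 157.91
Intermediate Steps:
c = -322510 (c = Add(-86010, -236500) = -322510)
U = Rational(-322510, 3) (U = Mul(Rational(1, 3), -322510) = Rational(-322510, 3) ≈ -1.0750e+5)
Pow(Add(U, 132440), Rational(1, 2)) = Pow(Add(Rational(-322510, 3), 132440), Rational(1, 2)) = Pow(Rational(74810, 3), Rational(1, 2)) = Mul(Rational(1, 3), Pow(224430, Rational(1, 2)))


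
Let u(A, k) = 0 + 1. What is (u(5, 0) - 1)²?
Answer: 0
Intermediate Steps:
u(A, k) = 1
(u(5, 0) - 1)² = (1 - 1)² = 0² = 0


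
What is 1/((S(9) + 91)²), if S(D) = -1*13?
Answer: 1/6084 ≈ 0.00016437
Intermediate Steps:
S(D) = -13
1/((S(9) + 91)²) = 1/((-13 + 91)²) = 1/(78²) = 1/6084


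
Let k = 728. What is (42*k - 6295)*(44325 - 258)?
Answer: 1069990827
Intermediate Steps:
(42*k - 6295)*(44325 - 258) = (42*728 - 6295)*(44325 - 258) = (30576 - 6295)*44067 = 24281*44067 = 1069990827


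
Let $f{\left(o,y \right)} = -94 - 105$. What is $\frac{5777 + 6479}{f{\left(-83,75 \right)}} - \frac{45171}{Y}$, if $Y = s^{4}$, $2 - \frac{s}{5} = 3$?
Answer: $- \frac{16649029}{124375} \approx -133.86$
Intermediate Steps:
$s = -5$ ($s = 10 - 15 = -5$)
$f{\left(o,y \right)} = -199$ ($f{\left(o,y \right)} = -94 - 105 = -199$)
$Y = 625$ ($Y = \left(-5\right)^{4} = 625$)
$\frac{5777 + 6479}{f{\left(-83,75 \right)}} - \frac{45171}{Y} = \frac{5777 + 6479}{-199} - \frac{45171}{625} = 12256 \left(- \frac{1}{199}\right) - \frac{45171}{625} = - \frac{12256}{199} - \frac{45171}{625} = - \frac{16649029}{124375}$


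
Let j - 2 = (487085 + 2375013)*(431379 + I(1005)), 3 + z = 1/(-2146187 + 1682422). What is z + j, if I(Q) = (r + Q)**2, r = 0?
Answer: 1913234452310410114/463765 ≈ 4.1254e+12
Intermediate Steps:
z = -1391296/463765 (z = -3 + 1/(-2146187 + 1682422) = -3 + 1/(-463765) = -3 - 1/463765 = -1391296/463765 ≈ -3.0000)
I(Q) = Q**2 (I(Q) = (0 + Q)**2 = Q**2)
j = 4125439505594 (j = 2 + (487085 + 2375013)*(431379 + 1005**2) = 2 + 2862098*(431379 + 1010025) = 2 + 2862098*1441404 = 2 + 4125439505592 = 4125439505594)
z + j = -1391296/463765 + 4125439505594 = 1913234452310410114/463765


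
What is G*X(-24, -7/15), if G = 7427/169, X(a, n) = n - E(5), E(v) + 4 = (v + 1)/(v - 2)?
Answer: 170821/2535 ≈ 67.385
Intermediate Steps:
E(v) = -4 + (1 + v)/(-2 + v) (E(v) = -4 + (v + 1)/(v - 2) = -4 + (1 + v)/(-2 + v))
X(a, n) = 2 + n (X(a, n) = n - 3*(3 - 1*5)/(-2 + 5) = n - 3*(3 - 5)/3 = n - 3*(-2)/3 = n - 1*(-2) = n + 2 = 2 + n)
G = 7427/169 (G = 7427*(1/169) = 7427/169 ≈ 43.947)
G*X(-24, -7/15) = 7427*(2 - 7/15)/169 = (7427/169)*(23/15) = 170821/2535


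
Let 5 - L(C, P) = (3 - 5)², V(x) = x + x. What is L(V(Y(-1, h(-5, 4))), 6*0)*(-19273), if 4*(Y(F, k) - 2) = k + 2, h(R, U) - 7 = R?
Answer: -19273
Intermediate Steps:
h(R, U) = 7 + R
Y(F, k) = 5/2 + k/4 (Y(F, k) = 2 + (k + 2)/4 = 2 + (2 + k)/4 = 2 + (½ + k/4) = 5/2 + k/4)
V(x) = 2*x
L(C, P) = 1 (L(C, P) = 5 - (3 - 5)² = 5 - 1*(-2)² = 5 - 1*4 = 5 - 4 = 1)
L(V(Y(-1, h(-5, 4))), 6*0)*(-19273) = 1*(-19273) = -19273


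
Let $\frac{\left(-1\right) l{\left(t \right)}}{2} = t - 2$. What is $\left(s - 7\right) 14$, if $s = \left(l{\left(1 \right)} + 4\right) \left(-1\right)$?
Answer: $-182$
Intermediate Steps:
$l{\left(t \right)} = 4 - 2 t$ ($l{\left(t \right)} = - 2 \left(t - 2\right) = - 2 \left(-2 + t\right) = 4 - 2 t$)
$s = -6$ ($s = \left(\left(4 - 2\right) + 4\right) \left(-1\right) = \left(2 + 4\right) \left(-1\right) = 6 \left(-1\right) = -6$)
$\left(s - 7\right) 14 = \left(-6 - 7\right) 14 = \left(-13\right) 14 = -182$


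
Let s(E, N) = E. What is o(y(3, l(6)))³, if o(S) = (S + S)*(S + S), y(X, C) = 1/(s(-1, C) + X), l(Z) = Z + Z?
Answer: 1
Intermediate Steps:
l(Z) = 2*Z
y(X, C) = 1/(-1 + X)
o(S) = 4*S² (o(S) = (2*S)*(2*S) = 4*S²)
o(y(3, l(6)))³ = (4*(1/(-1 + 3))²)³ = (4*(1/2)²)³ = (4*(½)²)³ = (4*(¼))³ = 1³ = 1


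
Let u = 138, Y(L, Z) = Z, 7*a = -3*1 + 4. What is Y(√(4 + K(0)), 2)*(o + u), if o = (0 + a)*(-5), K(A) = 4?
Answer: 1922/7 ≈ 274.57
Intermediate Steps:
a = ⅐ (a = (-3*1 + 4)/7 = (-3 + 4)/7 = (⅐)*1 = ⅐ ≈ 0.14286)
o = -5/7 (o = (0 + ⅐)*(-5) = (⅐)*(-5) = -5/7 ≈ -0.71429)
Y(√(4 + K(0)), 2)*(o + u) = 2*(-5/7 + 138) = 2*(961/7) = 1922/7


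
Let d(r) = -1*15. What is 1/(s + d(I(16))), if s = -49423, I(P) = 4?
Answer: -1/49438 ≈ -2.0227e-5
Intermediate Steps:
d(r) = -15
1/(s + d(I(16))) = 1/(-49423 - 15) = 1/(-49438) = -1/49438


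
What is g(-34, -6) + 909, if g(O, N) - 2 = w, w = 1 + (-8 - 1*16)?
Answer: 888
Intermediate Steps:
w = -23 (w = 1 + (-8 - 16) = 1 - 24 = -23)
g(O, N) = -21 (g(O, N) = 2 - 23 = -21)
g(-34, -6) + 909 = -21 + 909 = 888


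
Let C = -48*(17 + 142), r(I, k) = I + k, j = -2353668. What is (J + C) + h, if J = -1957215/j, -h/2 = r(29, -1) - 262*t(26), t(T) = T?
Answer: 4657776821/784556 ≈ 5936.8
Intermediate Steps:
h = 13568 (h = -2*((29 - 1) - 262*26) = -2*(28 - 6812) = -2*(-6784) = 13568)
J = 652405/784556 (J = -1957215/(-2353668) = -1957215*(-1/2353668) = 652405/784556 ≈ 0.83156)
C = -7632 (C = -48*159 = -7632)
(J + C) + h = (652405/784556 - 7632) + 13568 = -5987078987/784556 + 13568 = 4657776821/784556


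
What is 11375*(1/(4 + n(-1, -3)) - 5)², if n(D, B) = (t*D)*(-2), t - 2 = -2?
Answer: 4106375/16 ≈ 2.5665e+5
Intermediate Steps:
t = 0 (t = 2 - 2 = 0)
n(D, B) = 0 (n(D, B) = (0*D)*(-2) = 0*(-2) = 0)
11375*(1/(4 + n(-1, -3)) - 5)² = 11375*(1/(4 + 0) - 5)² = 11375*(1/4 - 5)² = 11375*(¼ - 5)² = 11375*(-19/4)² = 11375*(361/16) = 4106375/16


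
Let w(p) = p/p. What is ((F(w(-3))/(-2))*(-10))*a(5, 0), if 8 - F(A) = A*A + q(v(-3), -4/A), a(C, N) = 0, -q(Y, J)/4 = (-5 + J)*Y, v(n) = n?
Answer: 0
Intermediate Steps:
w(p) = 1
q(Y, J) = -4*Y*(-5 + J) (q(Y, J) = -4*(-5 + J)*Y = -4*Y*(-5 + J))
F(A) = 68 - A² + 48/A (F(A) = 8 - (A*A + 4*(-3)*(5 - (-4)/A)) = 8 - (A² + 4*(-3)*(5 + 4/A)) = 8 - (A² + (-60 - 48/A)) = 8 - (-60 + A² - 48/A) = 8 + (60 - A² + 48/A) = 68 - A² + 48/A)
((F(w(-3))/(-2))*(-10))*a(5, 0) = (((68 - 1*1² + 48/1)/(-2))*(-10))*0 = (((68 - 1*1 + 48*1)*(-½))*(-10))*0 = (((68 - 1 + 48)*(-½))*(-10))*0 = ((115*(-½))*(-10))*0 = -115/2*(-10)*0 = 575*0 = 0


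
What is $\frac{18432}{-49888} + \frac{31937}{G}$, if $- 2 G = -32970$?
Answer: $\frac{40294423}{25700115} \approx 1.5679$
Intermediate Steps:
$G = 16485$ ($G = \left(- \frac{1}{2}\right) \left(-32970\right) = 16485$)
$\frac{18432}{-49888} + \frac{31937}{G} = \frac{18432}{-49888} + \frac{31937}{16485} = 18432 \left(- \frac{1}{49888}\right) + 31937 \cdot \frac{1}{16485} = - \frac{576}{1559} + \frac{31937}{16485} = \frac{40294423}{25700115}$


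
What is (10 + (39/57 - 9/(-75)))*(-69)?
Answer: -354108/475 ≈ -745.49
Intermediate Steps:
(10 + (39/57 - 9/(-75)))*(-69) = (10 + (39*(1/57) - 9*(-1/75)))*(-69) = (10 + (13/19 + 3/25))*(-69) = (10 + 382/475)*(-69) = (5132/475)*(-69) = -354108/475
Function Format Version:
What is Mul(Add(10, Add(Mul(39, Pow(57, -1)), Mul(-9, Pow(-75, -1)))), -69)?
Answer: Rational(-354108, 475) ≈ -745.49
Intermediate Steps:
Mul(Add(10, Add(Mul(39, Pow(57, -1)), Mul(-9, Pow(-75, -1)))), -69) = Mul(Add(10, Add(Mul(39, Rational(1, 57)), Mul(-9, Rational(-1, 75)))), -69) = Mul(Add(10, Add(Rational(13, 19), Rational(3, 25))), -69) = Mul(Add(10, Rational(382, 475)), -69) = Mul(Rational(5132, 475), -69) = Rational(-354108, 475)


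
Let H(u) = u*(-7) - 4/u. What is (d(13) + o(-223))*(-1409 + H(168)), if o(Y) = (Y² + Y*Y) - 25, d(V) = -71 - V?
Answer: -10786420279/42 ≈ -2.5682e+8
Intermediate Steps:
o(Y) = -25 + 2*Y² (o(Y) = (Y² + Y²) - 25 = 2*Y² - 25 = -25 + 2*Y²)
H(u) = -7*u - 4/u
(d(13) + o(-223))*(-1409 + H(168)) = ((-71 - 1*13) + (-25 + 2*(-223)²))*(-1409 + (-7*168 - 4/168)) = ((-71 - 13) + (-25 + 2*49729))*(-1409 + (-1176 - 4*1/168)) = (-84 + (-25 + 99458))*(-1409 + (-1176 - 1/42)) = (-84 + 99433)*(-1409 - 49393/42) = 99349*(-108571/42) = -10786420279/42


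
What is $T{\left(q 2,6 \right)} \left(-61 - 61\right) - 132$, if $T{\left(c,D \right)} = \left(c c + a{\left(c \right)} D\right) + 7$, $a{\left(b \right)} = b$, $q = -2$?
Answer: $-10$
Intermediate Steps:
$T{\left(c,D \right)} = 7 + c^{2} + D c$ ($T{\left(c,D \right)} = \left(c c + c D\right) + 7 = \left(c^{2} + D c\right) + 7 = 7 + c^{2} + D c$)
$T{\left(q 2,6 \right)} \left(-61 - 61\right) - 132 = \left(7 + \left(\left(-2\right) 2\right)^{2} + 6 \left(\left(-2\right) 2\right)\right) \left(-61 - 61\right) - 132 = \left(7 + \left(-4\right)^{2} + 6 \left(-4\right)\right) \left(-122\right) - 132 = \left(7 + 16 - 24\right) \left(-122\right) - 132 = \left(-1\right) \left(-122\right) - 132 = 122 - 132 = -10$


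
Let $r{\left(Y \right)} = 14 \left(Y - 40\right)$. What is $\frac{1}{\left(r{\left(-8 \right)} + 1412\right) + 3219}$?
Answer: $\frac{1}{3959} \approx 0.00025259$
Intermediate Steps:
$r{\left(Y \right)} = -560 + 14 Y$ ($r{\left(Y \right)} = 14 \left(-40 + Y\right) = -560 + 14 Y$)
$\frac{1}{\left(r{\left(-8 \right)} + 1412\right) + 3219} = \frac{1}{\left(\left(-560 + 14 \left(-8\right)\right) + 1412\right) + 3219} = \frac{1}{\left(\left(-560 - 112\right) + 1412\right) + 3219} = \frac{1}{\left(-672 + 1412\right) + 3219} = \frac{1}{740 + 3219} = \frac{1}{3959}$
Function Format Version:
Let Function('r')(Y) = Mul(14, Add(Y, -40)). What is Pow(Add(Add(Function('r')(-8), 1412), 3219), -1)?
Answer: Rational(1, 3959) ≈ 0.00025259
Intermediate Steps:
Function('r')(Y) = Add(-560, Mul(14, Y)) (Function('r')(Y) = Mul(14, Add(-40, Y)) = Add(-560, Mul(14, Y)))
Pow(Add(Add(Function('r')(-8), 1412), 3219), -1) = Pow(Add(Add(Add(-560, Mul(14, -8)), 1412), 3219), -1) = Pow(Add(Add(Add(-560, -112), 1412), 3219), -1) = Pow(Add(Add(-672, 1412), 3219), -1) = Pow(Add(740, 3219), -1) = Pow(3959, -1) = Rational(1, 3959)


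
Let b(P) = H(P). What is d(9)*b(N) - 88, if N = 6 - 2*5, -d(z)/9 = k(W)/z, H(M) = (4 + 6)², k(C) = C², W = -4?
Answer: -1688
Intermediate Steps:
H(M) = 100 (H(M) = 10² = 100)
d(z) = -144/z (d(z) = -9*(-4)²/z = -144/z)
N = -4 (N = 6 - 10 = -4)
b(P) = 100
d(9)*b(N) - 88 = -144/9*100 - 88 = -144*⅑*100 - 88 = -16*100 - 88 = -1600 - 88 = -1688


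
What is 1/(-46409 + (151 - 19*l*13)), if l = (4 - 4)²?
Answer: -1/46258 ≈ -2.1618e-5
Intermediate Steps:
l = 0 (l = 0² = 0)
1/(-46409 + (151 - 19*l*13)) = 1/(-46409 + (151 - 19*0*13)) = 1/(-46409 + (151 + 0*13)) = 1/(-46409 + (151 + 0)) = 1/(-46409 + 151) = 1/(-46258) = -1/46258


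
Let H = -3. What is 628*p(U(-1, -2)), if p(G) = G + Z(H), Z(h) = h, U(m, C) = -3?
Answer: -3768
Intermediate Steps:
p(G) = -3 + G (p(G) = G - 3 = -3 + G)
628*p(U(-1, -2)) = 628*(-3 - 3) = 628*(-6) = -3768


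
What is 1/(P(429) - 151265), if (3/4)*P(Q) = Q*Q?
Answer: 1/94123 ≈ 1.0624e-5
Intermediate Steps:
P(Q) = 4*Q²/3 (P(Q) = 4*(Q*Q)/3 = 4*Q²/3)
1/(P(429) - 151265) = 1/((4/3)*429² - 151265) = 1/((4/3)*184041 - 151265) = 1/(245388 - 151265) = 1/94123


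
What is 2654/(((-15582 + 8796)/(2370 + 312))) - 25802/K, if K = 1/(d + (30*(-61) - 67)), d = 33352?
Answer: -305974315516/377 ≈ -8.1160e+8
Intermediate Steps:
K = 1/31455 (K = 1/(33352 + (30*(-61) - 67)) = 1/(33352 + (-1830 - 67)) = 1/(33352 - 1897) = 1/31455 ≈ 3.1791e-5)
2654/(((-15582 + 8796)/(2370 + 312))) - 25802/K = 2654/(((-15582 + 8796)/(2370 + 312))) - 25802/1/31455 = 2654/((-6786/2682)) - 25802*31455 = 2654/((-6786*1/2682)) - 811601910 = 2654/(-377/149) - 811601910 = 2654*(-149/377) - 811601910 = -395446/377 - 811601910 = -305974315516/377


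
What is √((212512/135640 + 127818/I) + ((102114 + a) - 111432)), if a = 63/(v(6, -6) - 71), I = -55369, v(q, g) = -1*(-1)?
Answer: I*√32853992771408703822410/1877562790 ≈ 96.538*I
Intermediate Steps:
v(q, g) = 1
a = -9/10 (a = 63/(1 - 71) = 63/(-70) = -1/70*63 = -9/10 ≈ -0.90000)
√((212512/135640 + 127818/I) + ((102114 + a) - 111432)) = √((212512/135640 + 127818/(-55369)) + ((102114 - 9/10) - 111432)) = √((212512*(1/135640) + 127818*(-1/55369)) + (1021131/10 - 111432)) = √((26564/16955 - 127818/55369) - 93189/10) = √(-696332074/938781395 - 93189/10) = √(-17498212547879/1877562790) = I*√32853992771408703822410/1877562790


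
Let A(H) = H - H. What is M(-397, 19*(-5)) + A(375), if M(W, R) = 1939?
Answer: 1939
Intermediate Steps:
A(H) = 0
M(-397, 19*(-5)) + A(375) = 1939 + 0 = 1939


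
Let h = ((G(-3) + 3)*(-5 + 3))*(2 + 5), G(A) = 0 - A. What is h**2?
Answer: 7056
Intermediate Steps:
G(A) = -A
h = -84 (h = ((-1*(-3) + 3)*(-5 + 3))*(2 + 5) = ((3 + 3)*(-2))*7 = (6*(-2))*7 = -12*7 = -84)
h**2 = (-84)**2 = 7056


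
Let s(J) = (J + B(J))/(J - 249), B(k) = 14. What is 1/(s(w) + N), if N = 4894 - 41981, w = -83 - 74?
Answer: -406/15057179 ≈ -2.6964e-5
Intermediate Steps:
w = -157
N = -37087
s(J) = (14 + J)/(-249 + J) (s(J) = (J + 14)/(J - 249) = (14 + J)/(-249 + J))
1/(s(w) + N) = 1/((14 - 157)/(-249 - 157) - 37087) = 1/(-143/(-406) - 37087) = 1/(-1/406*(-143) - 37087) = 1/(143/406 - 37087) = 1/(-15057179/406) = -406/15057179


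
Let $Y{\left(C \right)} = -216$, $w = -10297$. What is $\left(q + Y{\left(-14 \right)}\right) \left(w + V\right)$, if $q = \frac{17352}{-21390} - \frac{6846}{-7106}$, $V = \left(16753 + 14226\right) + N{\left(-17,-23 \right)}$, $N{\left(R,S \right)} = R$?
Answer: $- \frac{11299722849333}{2533289} \approx -4.4605 \cdot 10^{6}$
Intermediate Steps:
$V = 30962$ ($V = \left(16753 + 14226\right) - 17 = 30979 - 17 = 30962$)
$q = \frac{1927719}{12666445}$ ($q = 17352 \left(- \frac{1}{21390}\right) - - \frac{3423}{3553} = - \frac{2892}{3565} + \frac{3423}{3553} = \frac{1927719}{12666445} \approx 0.15219$)
$\left(q + Y{\left(-14 \right)}\right) \left(w + V\right) = \left(\frac{1927719}{12666445} - 216\right) \left(-10297 + 30962\right) = \left(- \frac{2734024401}{12666445}\right) 20665 = - \frac{11299722849333}{2533289}$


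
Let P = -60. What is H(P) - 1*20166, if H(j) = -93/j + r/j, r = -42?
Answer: -80655/4 ≈ -20164.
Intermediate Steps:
H(j) = -135/j (H(j) = -93/j - 42/j = -135/j)
H(P) - 1*20166 = -135/(-60) - 1*20166 = -135*(-1/60) - 20166 = 9/4 - 20166 = -80655/4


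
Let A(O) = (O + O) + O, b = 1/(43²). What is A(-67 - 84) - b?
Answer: -837598/1849 ≈ -453.00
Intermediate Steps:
b = 1/1849 ≈ 0.00054083
A(O) = 3*O (A(O) = 2*O + O = 3*O)
A(-67 - 84) - b = 3*(-67 - 84) - 1*1/1849 = 3*(-151) - 1/1849 = -453 - 1/1849 = -837598/1849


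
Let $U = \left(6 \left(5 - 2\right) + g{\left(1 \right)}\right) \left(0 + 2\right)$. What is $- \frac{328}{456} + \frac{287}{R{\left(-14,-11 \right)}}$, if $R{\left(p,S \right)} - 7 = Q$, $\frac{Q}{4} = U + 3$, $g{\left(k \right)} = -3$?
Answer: $\frac{10660}{7923} \approx 1.3454$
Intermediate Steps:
$U = 30$ ($U = \left(6 \left(5 - 2\right) - 3\right) \left(0 + 2\right) = \left(6 \cdot 3 - 3\right) 2 = \left(18 - 3\right) 2 = 15 \cdot 2 = 30$)
$Q = 132$ ($Q = 4 \left(30 + 3\right) = 4 \cdot 33 = 132$)
$R{\left(p,S \right)} = 139$ ($R{\left(p,S \right)} = 7 + 132 = 139$)
$- \frac{328}{456} + \frac{287}{R{\left(-14,-11 \right)}} = - \frac{328}{456} + \frac{287}{139} = \left(-328\right) \frac{1}{456} + 287 \cdot \frac{1}{139} = - \frac{41}{57} + \frac{287}{139} = \frac{10660}{7923}$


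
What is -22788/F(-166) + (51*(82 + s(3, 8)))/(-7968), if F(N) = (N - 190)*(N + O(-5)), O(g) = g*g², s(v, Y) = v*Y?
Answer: -10300205/11464624 ≈ -0.89843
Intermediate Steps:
s(v, Y) = Y*v
O(g) = g³
F(N) = (-190 + N)*(-125 + N) (F(N) = (N - 190)*(N + (-5)³) = (-190 + N)*(N - 125) = (-190 + N)*(-125 + N))
-22788/F(-166) + (51*(82 + s(3, 8)))/(-7968) = -22788/(23750 + (-166)² - 315*(-166)) + (51*(82 + 8*3))/(-7968) = -22788/(23750 + 27556 + 52290) + (51*(82 + 24))*(-1/7968) = -22788/103596 + (51*106)*(-1/7968) = -22788*1/103596 + 5406*(-1/7968) = -1899/8633 - 901/1328 = -10300205/11464624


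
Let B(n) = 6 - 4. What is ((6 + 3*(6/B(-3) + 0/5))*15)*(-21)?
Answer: -4725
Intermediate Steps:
B(n) = 2
((6 + 3*(6/B(-3) + 0/5))*15)*(-21) = ((6 + 3*(6/2 + 0/5))*15)*(-21) = ((6 + 3*(6*(½) + 0*(⅕)))*15)*(-21) = ((6 + 3*(3 + 0))*15)*(-21) = ((6 + 3*3)*15)*(-21) = ((6 + 9)*15)*(-21) = (15*15)*(-21) = 225*(-21) = -4725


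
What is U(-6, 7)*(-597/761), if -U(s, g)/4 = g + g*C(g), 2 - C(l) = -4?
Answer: 117012/761 ≈ 153.76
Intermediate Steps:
C(l) = 6 (C(l) = 2 - 1*(-4) = 2 + 4 = 6)
U(s, g) = -28*g (U(s, g) = -4*(g + g*6) = -4*(g + 6*g) = -28*g)
U(-6, 7)*(-597/761) = (-28*7)*(-597/761) = -(-117012)/761 = -196*(-597/761) = 117012/761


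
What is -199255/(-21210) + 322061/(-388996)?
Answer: 1009692631/117865788 ≈ 8.5665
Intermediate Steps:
-199255/(-21210) + 322061/(-388996) = -199255*(-1/21210) + 322061*(-1/388996) = 5693/606 - 322061/388996 = 1009692631/117865788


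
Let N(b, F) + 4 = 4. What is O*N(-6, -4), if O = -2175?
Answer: 0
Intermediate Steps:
N(b, F) = 0 (N(b, F) = -4 + 4 = 0)
O*N(-6, -4) = -2175*0 = 0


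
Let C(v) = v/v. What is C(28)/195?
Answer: 1/195 ≈ 0.0051282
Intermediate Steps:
C(v) = 1
C(28)/195 = 1/195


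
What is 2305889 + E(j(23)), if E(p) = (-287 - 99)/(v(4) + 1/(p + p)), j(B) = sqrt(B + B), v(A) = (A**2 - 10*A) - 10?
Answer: 490471922783/212703 + 772*sqrt(46)/212703 ≈ 2.3059e+6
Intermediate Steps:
v(A) = -10 + A**2 - 10*A
j(B) = sqrt(2)*sqrt(B) (j(B) = sqrt(2*B) = sqrt(2)*sqrt(B))
E(p) = -386/(-34 + 1/(2*p)) (E(p) = (-287 - 99)/((-10 + 4**2 - 10*4) + 1/(p + p)) = -386/((-10 + 16 - 40) + 1/(2*p)) = -386/(-34 + 1/(2*p)))
2305889 + E(j(23)) = 2305889 + 772*(sqrt(2)*sqrt(23))/(-1 + 68*(sqrt(2)*sqrt(23))) = 2305889 + 772*sqrt(46)/(-1 + 68*sqrt(46))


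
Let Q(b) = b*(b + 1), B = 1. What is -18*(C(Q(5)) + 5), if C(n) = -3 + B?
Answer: -54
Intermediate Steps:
Q(b) = b*(1 + b)
C(n) = -2 (C(n) = -3 + 1 = -2)
-18*(C(Q(5)) + 5) = -18*(-2 + 5) = -18*3 = -54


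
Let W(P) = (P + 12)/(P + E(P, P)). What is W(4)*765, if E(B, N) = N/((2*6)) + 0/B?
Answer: 36720/13 ≈ 2824.6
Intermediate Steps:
E(B, N) = N/12 (E(B, N) = N/12 + 0 = N/12)
W(P) = 12*(12 + P)/(13*P) (W(P) = (P + 12)/(P + P/12) = (12 + P)/((13*P/12)) = (12 + P)*(12/(13*P)) = 12*(12 + P)/(13*P))
W(4)*765 = ((12/13)*(12 + 4)/4)*765 = ((12/13)*(¼)*16)*765 = (48/13)*765 = 36720/13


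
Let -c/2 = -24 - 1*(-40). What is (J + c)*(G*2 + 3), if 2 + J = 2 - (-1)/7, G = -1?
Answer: -223/7 ≈ -31.857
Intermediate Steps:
J = ⅐ (J = -2 + (2 - (-1)/7) = -2 + (2 - 1*(-⅐)) = -2 + (2 + ⅐) = -2 + 15/7 = ⅐ ≈ 0.14286)
c = -32 (c = -2*(-24 - 1*(-40)) = -2*(-24 + 40) = -2*16 = -32)
(J + c)*(G*2 + 3) = (⅐ - 32)*(-1*2 + 3) = -223*(-2 + 3)/7 = -223/7*1 = -223/7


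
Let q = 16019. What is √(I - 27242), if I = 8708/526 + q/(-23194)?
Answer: I*√1013091810195064190/6100022 ≈ 165.0*I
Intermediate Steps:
I = 96773679/6100022 (I = 8708/526 + 16019/(-23194) = 8708*(1/526) + 16019*(-1/23194) = 4354/263 - 16019/23194 = 96773679/6100022 ≈ 15.864)
√(I - 27242) = √(96773679/6100022 - 27242) = √(-166080025645/6100022) = I*√1013091810195064190/6100022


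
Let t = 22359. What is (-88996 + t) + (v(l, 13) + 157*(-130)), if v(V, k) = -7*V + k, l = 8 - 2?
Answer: -87076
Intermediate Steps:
l = 6
v(V, k) = k - 7*V
(-88996 + t) + (v(l, 13) + 157*(-130)) = (-88996 + 22359) + ((13 - 7*6) + 157*(-130)) = -66637 + ((13 - 42) - 20410) = -66637 + (-29 - 20410) = -66637 - 20439 = -87076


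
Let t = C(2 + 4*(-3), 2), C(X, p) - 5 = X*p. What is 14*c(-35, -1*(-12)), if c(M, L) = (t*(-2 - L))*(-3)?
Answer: -8820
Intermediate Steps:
C(X, p) = 5 + X*p
t = -15 (t = 5 + (2 + 4*(-3))*2 = 5 + (2 - 12)*2 = 5 - 10*2 = 5 - 20 = -15)
c(M, L) = -90 - 45*L (c(M, L) = -15*(-2 - L)*(-3) = (30 + 15*L)*(-3) = -90 - 45*L)
14*c(-35, -1*(-12)) = 14*(-90 - (-45)*(-12)) = 14*(-90 - 45*12) = 14*(-90 - 540) = 14*(-630) = -8820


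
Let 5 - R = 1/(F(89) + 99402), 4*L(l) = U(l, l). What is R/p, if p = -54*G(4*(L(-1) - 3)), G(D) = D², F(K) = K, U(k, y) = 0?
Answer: -82909/128940336 ≈ -0.00064300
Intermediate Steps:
L(l) = 0 (L(l) = (¼)*0 = 0)
R = 497454/99491 (R = 5 - 1/(89 + 99402) = 5 - 1/99491 = 497454/99491 ≈ 5.0000)
p = -7776 (p = -54*16*(0 - 3)² = -54*(4*(-3))² = -54*(-12)² = -54*144 = -7776)
R/p = (497454/99491)/(-7776) = (497454/99491)*(-1/7776) = -82909/128940336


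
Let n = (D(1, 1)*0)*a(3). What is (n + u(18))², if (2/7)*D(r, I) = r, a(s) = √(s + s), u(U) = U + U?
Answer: 1296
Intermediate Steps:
u(U) = 2*U
a(s) = √2*√s (a(s) = √(2*s) = √2*√s)
D(r, I) = 7*r/2
n = 0 (n = (((7/2)*1)*0)*(√2*√3) = ((7/2)*0)*√6 = 0*√6 = 0)
(n + u(18))² = (0 + 2*18)² = (0 + 36)² = 36² = 1296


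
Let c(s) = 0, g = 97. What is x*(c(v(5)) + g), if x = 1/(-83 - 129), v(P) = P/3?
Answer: -97/212 ≈ -0.45755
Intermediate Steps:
v(P) = P/3 (v(P) = P*(⅓) = P/3)
x = -1/212 (x = 1/(-212) = -1/212 ≈ -0.0047170)
x*(c(v(5)) + g) = -(0 + 97)/212 = -1/212*97 = -97/212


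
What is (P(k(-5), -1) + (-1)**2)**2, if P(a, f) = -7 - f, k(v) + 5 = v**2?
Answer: 25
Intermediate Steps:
k(v) = -5 + v**2
(P(k(-5), -1) + (-1)**2)**2 = ((-7 - 1*(-1)) + (-1)**2)**2 = ((-7 + 1) + 1)**2 = (-6 + 1)**2 = (-5)**2 = 25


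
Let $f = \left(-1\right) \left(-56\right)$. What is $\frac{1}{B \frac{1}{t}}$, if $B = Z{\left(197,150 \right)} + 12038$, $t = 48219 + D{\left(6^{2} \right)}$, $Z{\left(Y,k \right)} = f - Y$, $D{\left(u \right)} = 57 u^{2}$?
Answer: $\frac{122091}{11897} \approx 10.262$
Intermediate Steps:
$f = 56$
$Z{\left(Y,k \right)} = 56 - Y$
$t = 122091$ ($t = 48219 + 57 \left(6^{2}\right)^{2} = 48219 + 57 \cdot 36^{2} = 48219 + 57 \cdot 1296 = 48219 + 73872 = 122091$)
$B = 11897$ ($B = \left(56 - 197\right) + 12038 = -141 + 12038 = 11897$)
$\frac{1}{B \frac{1}{t}} = \frac{1}{11897 \cdot \frac{1}{122091}} = \frac{1}{\frac{11897}{122091}} = \frac{122091}{11897}$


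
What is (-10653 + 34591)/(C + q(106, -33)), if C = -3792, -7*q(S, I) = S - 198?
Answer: -83783/13226 ≈ -6.3347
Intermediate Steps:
q(S, I) = 198/7 - S/7 (q(S, I) = -(S - 198)/7 = -(-198 + S)/7 = 198/7 - S/7)
(-10653 + 34591)/(C + q(106, -33)) = (-10653 + 34591)/(-3792 + (198/7 - ⅐*106)) = 23938/(-3792 + (198/7 - 106/7)) = 23938/(-3792 + 92/7) = 23938/(-26452/7) = 23938*(-7/26452) = -83783/13226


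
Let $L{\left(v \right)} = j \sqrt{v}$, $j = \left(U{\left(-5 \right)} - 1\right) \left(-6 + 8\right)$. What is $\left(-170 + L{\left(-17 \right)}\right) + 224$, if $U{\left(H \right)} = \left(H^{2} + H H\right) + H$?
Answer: $54 + 88 i \sqrt{17} \approx 54.0 + 362.83 i$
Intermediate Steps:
$U{\left(H \right)} = H + 2 H^{2}$ ($U{\left(H \right)} = \left(H^{2} + H^{2}\right) + H = 2 H^{2} + H = H + 2 H^{2}$)
$j = 88$ ($j = \left(- 5 \left(1 + 2 \left(-5\right)\right) - 1\right) \left(-6 + 8\right) = \left(- 5 \left(1 - 10\right) - 1\right) 2 = \left(\left(-5\right) \left(-9\right) - 1\right) 2 = \left(45 - 1\right) 2 = 44 \cdot 2 = 88$)
$L{\left(v \right)} = 88 \sqrt{v}$
$\left(-170 + L{\left(-17 \right)}\right) + 224 = \left(-170 + 88 \sqrt{-17}\right) + 224 = \left(-170 + 88 i \sqrt{17}\right) + 224 = 54 + 88 i \sqrt{17}$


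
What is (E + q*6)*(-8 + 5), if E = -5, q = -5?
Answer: 105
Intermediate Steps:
(E + q*6)*(-8 + 5) = (-5 - 5*6)*(-8 + 5) = (-5 - 30)*(-3) = -35*(-3) = 105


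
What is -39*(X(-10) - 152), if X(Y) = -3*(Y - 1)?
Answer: 4641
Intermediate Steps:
X(Y) = 3 - 3*Y (X(Y) = -3*(-1 + Y) = 3 - 3*Y)
-39*(X(-10) - 152) = -39*((3 - 3*(-10)) - 152) = -39*((3 + 30) - 152) = -39*(33 - 152) = -39*(-119) = 4641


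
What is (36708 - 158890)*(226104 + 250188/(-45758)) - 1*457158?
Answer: -632046743916486/22879 ≈ -2.7626e+10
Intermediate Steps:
(36708 - 158890)*(226104 + 250188/(-45758)) - 1*457158 = -122182*(226104 + 250188*(-1/45758)) - 457158 = -122182*(226104 - 125094/22879) - 457158 = -122182*5172908322/22879 - 457158 = -632036284598604/22879 - 457158 = -632046743916486/22879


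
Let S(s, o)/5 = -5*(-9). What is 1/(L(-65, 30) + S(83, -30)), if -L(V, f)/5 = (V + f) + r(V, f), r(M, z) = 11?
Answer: 1/345 ≈ 0.0028986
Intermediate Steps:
S(s, o) = 225 (S(s, o) = 5*(-5*(-9)) = 5*45 = 225)
L(V, f) = -55 - 5*V - 5*f (L(V, f) = -5*((V + f) + 11) = -5*(11 + V + f) = -55 - 5*V - 5*f)
1/(L(-65, 30) + S(83, -30)) = 1/((-55 - 5*(-65) - 5*30) + 225) = 1/((-55 + 325 - 150) + 225) = 1/(120 + 225) = 1/345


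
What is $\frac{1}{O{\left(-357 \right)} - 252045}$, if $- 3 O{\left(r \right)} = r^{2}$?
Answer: $- \frac{1}{294528} \approx -3.3953 \cdot 10^{-6}$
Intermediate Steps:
$O{\left(r \right)} = - \frac{r^{2}}{3}$
$\frac{1}{O{\left(-357 \right)} - 252045} = \frac{1}{- \frac{\left(-357\right)^{2}}{3} - 252045} = \frac{1}{\left(- \frac{1}{3}\right) 127449 - 252045} = \frac{1}{-42483 - 252045} = \frac{1}{-294528} = - \frac{1}{294528}$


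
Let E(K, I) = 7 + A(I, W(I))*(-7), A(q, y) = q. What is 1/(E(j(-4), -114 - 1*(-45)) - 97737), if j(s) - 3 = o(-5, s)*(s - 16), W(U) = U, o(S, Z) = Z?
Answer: -1/97247 ≈ -1.0283e-5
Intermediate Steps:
j(s) = 3 + s*(-16 + s) (j(s) = 3 + s*(s - 16) = 3 + s*(-16 + s))
E(K, I) = 7 - 7*I (E(K, I) = 7 + I*(-7) = 7 - 7*I)
1/(E(j(-4), -114 - 1*(-45)) - 97737) = 1/((7 - 7*(-114 - 1*(-45))) - 97737) = 1/((7 - 7*(-114 + 45)) - 97737) = 1/((7 - 7*(-69)) - 97737) = 1/((7 + 483) - 97737) = 1/(490 - 97737) = 1/(-97247) = -1/97247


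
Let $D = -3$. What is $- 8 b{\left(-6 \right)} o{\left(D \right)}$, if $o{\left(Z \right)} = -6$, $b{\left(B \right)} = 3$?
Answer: $144$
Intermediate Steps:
$- 8 b{\left(-6 \right)} o{\left(D \right)} = \left(-8\right) 3 \left(-6\right) = \left(-24\right) \left(-6\right) = 144$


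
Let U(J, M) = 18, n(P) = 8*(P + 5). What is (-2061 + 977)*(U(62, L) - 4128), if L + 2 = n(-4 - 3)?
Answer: 4455240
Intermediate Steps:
n(P) = 40 + 8*P (n(P) = 8*(5 + P) = 40 + 8*P)
L = -18 (L = -2 + (40 + 8*(-4 - 3)) = -2 + (40 + 8*(-7)) = -2 + (40 - 56) = -2 - 16 = -18)
(-2061 + 977)*(U(62, L) - 4128) = (-2061 + 977)*(18 - 4128) = -1084*(-4110) = 4455240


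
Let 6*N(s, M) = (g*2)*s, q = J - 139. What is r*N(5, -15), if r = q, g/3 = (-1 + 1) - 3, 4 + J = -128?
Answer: 4065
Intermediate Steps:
J = -132 (J = -4 - 128 = -132)
q = -271 (q = -132 - 139 = -271)
g = -9 (g = 3*((-1 + 1) - 3) = 3*(0 - 3) = 3*(-3) = -9)
r = -271
N(s, M) = -3*s (N(s, M) = ((-9*2)*s)/6 = (-18*s)/6 = -3*s)
r*N(5, -15) = -(-813)*5 = -271*(-15) = 4065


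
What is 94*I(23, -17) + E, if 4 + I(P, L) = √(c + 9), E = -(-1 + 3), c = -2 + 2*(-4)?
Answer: -378 + 94*I ≈ -378.0 + 94.0*I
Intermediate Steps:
c = -10 (c = -2 - 8 = -10)
E = -2 (E = -1*2 = -2)
I(P, L) = -4 + I (I(P, L) = -4 + √(-10 + 9) = -4 + √(-1) = -4 + I)
94*I(23, -17) + E = 94*(-4 + I) - 2 = (-376 + 94*I) - 2 = -378 + 94*I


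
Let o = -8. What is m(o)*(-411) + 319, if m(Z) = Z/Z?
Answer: -92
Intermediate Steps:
m(Z) = 1
m(o)*(-411) + 319 = 1*(-411) + 319 = -411 + 319 = -92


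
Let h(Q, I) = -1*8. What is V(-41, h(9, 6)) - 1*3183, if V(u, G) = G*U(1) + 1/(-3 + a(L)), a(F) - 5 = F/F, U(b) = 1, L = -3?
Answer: -9572/3 ≈ -3190.7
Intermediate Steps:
h(Q, I) = -8
a(F) = 6 (a(F) = 5 + F/F = 5 + 1 = 6)
V(u, G) = ⅓ + G (V(u, G) = G*1 + 1/(-3 + 6) = G + 1/3 = G + ⅓ = ⅓ + G)
V(-41, h(9, 6)) - 1*3183 = (⅓ - 8) - 1*3183 = -23/3 - 3183 = -9572/3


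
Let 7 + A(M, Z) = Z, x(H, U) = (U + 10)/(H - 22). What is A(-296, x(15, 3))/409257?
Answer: -62/2864799 ≈ -2.1642e-5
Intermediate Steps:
x(H, U) = (10 + U)/(-22 + H)
A(M, Z) = -7 + Z
A(-296, x(15, 3))/409257 = (-7 + (10 + 3)/(-22 + 15))/409257 = (-7 + 13/(-7))*(1/409257) = (-7 - ⅐*13)*(1/409257) = (-7 - 13/7)*(1/409257) = -62/7*1/409257 = -62/2864799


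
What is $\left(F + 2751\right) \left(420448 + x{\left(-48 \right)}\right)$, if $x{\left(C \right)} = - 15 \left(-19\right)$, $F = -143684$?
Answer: $-59295163889$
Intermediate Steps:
$x{\left(C \right)} = 285$ ($x{\left(C \right)} = \left(-1\right) \left(-285\right) = 285$)
$\left(F + 2751\right) \left(420448 + x{\left(-48 \right)}\right) = \left(-143684 + 2751\right) \left(420448 + 285\right) = \left(-140933\right) 420733 = -59295163889$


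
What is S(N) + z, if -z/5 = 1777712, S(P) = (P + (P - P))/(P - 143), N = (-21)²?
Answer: -2648790439/298 ≈ -8.8886e+6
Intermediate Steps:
N = 441
S(P) = P/(-143 + P) (S(P) = (P + 0)/(-143 + P) = P/(-143 + P))
z = -8888560 (z = -5*1777712 = -8888560)
S(N) + z = 441/(-143 + 441) - 8888560 = 441/298 - 8888560 = -2648790439/298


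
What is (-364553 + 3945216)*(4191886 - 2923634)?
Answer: 4541183011076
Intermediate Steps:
(-364553 + 3945216)*(4191886 - 2923634) = 3580663*1268252 = 4541183011076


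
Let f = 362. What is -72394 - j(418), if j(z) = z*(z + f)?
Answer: -398434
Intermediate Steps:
j(z) = z*(362 + z) (j(z) = z*(z + 362) = z*(362 + z))
-72394 - j(418) = -72394 - 418*(362 + 418) = -72394 - 418*780 = -72394 - 1*326040 = -72394 - 326040 = -398434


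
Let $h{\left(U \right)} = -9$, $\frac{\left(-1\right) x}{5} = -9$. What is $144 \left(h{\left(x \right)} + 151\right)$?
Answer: $20448$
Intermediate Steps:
$x = 45$ ($x = \left(-5\right) \left(-9\right) = 45$)
$144 \left(h{\left(x \right)} + 151\right) = 144 \left(-9 + 151\right) = 144 \cdot 142 = 20448$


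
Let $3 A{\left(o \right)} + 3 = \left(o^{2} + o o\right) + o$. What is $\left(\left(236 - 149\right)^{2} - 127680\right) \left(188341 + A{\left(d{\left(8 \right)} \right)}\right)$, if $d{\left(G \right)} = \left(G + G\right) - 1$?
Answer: $-22640322945$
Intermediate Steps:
$d{\left(G \right)} = -1 + 2 G$ ($d{\left(G \right)} = 2 G - 1 = -1 + 2 G$)
$A{\left(o \right)} = -1 + \frac{o}{3} + \frac{2 o^{2}}{3}$ ($A{\left(o \right)} = -1 + \frac{\left(o^{2} + o o\right) + o}{3} = -1 + \frac{\left(o^{2} + o^{2}\right) + o}{3} = -1 + \frac{2 o^{2} + o}{3} = -1 + \frac{o + 2 o^{2}}{3} = -1 + \left(\frac{o}{3} + \frac{2 o^{2}}{3}\right) = -1 + \frac{o}{3} + \frac{2 o^{2}}{3}$)
$\left(\left(236 - 149\right)^{2} - 127680\right) \left(188341 + A{\left(d{\left(8 \right)} \right)}\right) = \left(\left(236 - 149\right)^{2} - 127680\right) \left(188341 + \left(-1 + \frac{-1 + 2 \cdot 8}{3} + \frac{2 \left(-1 + 2 \cdot 8\right)^{2}}{3}\right)\right) = \left(87^{2} - 127680\right) \left(188341 + \left(-1 + \frac{-1 + 16}{3} + \frac{2 \left(-1 + 16\right)^{2}}{3}\right)\right) = \left(7569 - 127680\right) \left(188341 + \left(-1 + \frac{1}{3} \cdot 15 + \frac{2 \cdot 15^{2}}{3}\right)\right) = - 120111 \left(188341 + \left(-1 + 5 + \frac{2}{3} \cdot 225\right)\right) = - 120111 \left(188341 + \left(-1 + 5 + 150\right)\right) = - 120111 \left(188341 + 154\right) = \left(-120111\right) 188495 = -22640322945$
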